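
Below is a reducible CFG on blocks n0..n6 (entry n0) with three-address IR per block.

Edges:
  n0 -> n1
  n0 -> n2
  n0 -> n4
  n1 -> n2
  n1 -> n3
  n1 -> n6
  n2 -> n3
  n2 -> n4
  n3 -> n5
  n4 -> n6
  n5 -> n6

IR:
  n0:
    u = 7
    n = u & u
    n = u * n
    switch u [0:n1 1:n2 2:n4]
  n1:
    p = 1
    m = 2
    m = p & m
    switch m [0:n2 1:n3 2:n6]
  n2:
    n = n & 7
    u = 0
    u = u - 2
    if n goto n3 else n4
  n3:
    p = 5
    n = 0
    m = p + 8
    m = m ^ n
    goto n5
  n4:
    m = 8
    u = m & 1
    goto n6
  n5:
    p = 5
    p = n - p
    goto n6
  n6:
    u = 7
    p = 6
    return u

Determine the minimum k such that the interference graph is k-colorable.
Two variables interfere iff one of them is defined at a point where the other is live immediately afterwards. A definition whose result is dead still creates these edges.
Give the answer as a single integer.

def/use:
  n0: {n,u} / ∅
  n1: {m,p} / ∅
  n2: {n,u} / {n}
  n3: {m,n,p} / ∅
  n4: {m,u} / ∅
  n5: {p} / {n}
  n6: {p,u} / ∅

Live sets:
  n0 li=∅ lo={n}
  n1 li={n} lo={n}
  n2 li={n} lo=∅
  n3 li=∅ lo={n}
  n4 li=∅ lo=∅
  n5 li={n} lo=∅
  n6 li=∅ lo=∅

Conflict graph:
  m↔{n,p}
  n↔{m,p,u}
  p↔{m,n,u}
  u↔{n,p}

Registers:
  clique {m,n,p} ⇒ need ≥ 3
  assign m→r2 n→r0 p→r1 u→r2 — no edge inside a register ⇒ χ ≤ 3
  χ = 3

Answer: 3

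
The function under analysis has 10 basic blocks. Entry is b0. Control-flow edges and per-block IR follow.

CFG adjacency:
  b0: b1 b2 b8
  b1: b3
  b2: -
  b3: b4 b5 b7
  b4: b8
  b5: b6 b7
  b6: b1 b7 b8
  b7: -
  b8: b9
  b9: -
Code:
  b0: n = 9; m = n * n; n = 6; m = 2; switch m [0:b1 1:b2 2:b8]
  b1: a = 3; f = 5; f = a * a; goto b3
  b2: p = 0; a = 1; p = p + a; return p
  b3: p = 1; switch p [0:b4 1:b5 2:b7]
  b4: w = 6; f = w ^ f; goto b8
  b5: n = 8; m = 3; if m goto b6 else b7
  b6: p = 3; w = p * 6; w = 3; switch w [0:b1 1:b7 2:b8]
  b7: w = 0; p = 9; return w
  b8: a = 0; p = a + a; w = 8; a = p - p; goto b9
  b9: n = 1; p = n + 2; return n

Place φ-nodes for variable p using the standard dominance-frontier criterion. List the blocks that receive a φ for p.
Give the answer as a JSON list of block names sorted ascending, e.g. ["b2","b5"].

idom tree: b1←b0 b2←b0 b3←b1 b4←b3 b5←b3 b6←b5 b7←b3 b8←b0 b9←b8
Dom at joins:
  b1: preds {b0,b6}: {b0} ∩ {b0,b1,b3,b5,b6} = {b0}; idom=b0
  b7: preds {b3,b5,b6}: {b0,b1,b3} ∩ {b0,b1,b3,b5} ∩ {b0,b1,b3,b5,b6} = {b0,b1,b3}; idom=b3
  b8: preds {b0,b4,b6}: {b0} ∩ {b0,b1,b3,b4} ∩ {b0,b1,b3,b5,b6} = {b0}; idom=b0

DF walk-up:
  b1←b0: walk · to b0
  b1←b6: walk b6→b5→b3→b1 to b0
  b7←b3: walk · to b3
  b7←b5: walk b5 to b3
  b7←b6: walk b6→b5 to b3
  b8←b0: walk · to b0
  b8←b4: walk b4→b3→b1 to b0
  b8←b6: walk b6→b5→b3→b1 to b0
  b0 → ∅
  b1 → {b1,b8}
  b2 → ∅
  b3 → {b1,b8}
  b4 → {b8}
  b5 → {b1,b7,b8}
  b6 → {b1,b7,b8}
  b7 → ∅
  b8 → ∅
  b9 → ∅

φ for p: defs {b2,b3,b6,b7,b8,b9}
  DF⁺ = {b1,b7,b8}

Answer: ["b1", "b7", "b8"]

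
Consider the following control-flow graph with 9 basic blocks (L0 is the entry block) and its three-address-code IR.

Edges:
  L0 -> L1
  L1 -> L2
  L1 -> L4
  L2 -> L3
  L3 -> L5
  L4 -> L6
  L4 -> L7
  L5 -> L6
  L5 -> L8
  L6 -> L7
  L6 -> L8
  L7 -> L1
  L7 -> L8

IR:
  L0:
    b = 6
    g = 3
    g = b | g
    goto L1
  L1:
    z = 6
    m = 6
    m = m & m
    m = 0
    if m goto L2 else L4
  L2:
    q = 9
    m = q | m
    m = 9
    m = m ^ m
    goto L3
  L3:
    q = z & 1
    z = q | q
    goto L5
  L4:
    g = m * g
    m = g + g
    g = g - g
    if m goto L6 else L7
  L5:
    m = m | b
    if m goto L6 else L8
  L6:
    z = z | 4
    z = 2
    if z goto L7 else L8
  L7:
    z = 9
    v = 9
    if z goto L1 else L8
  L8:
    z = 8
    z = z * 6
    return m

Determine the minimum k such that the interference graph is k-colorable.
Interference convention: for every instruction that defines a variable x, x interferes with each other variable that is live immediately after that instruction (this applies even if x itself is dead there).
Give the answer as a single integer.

Answer: 5

Working:
Per-block:
  L0: {b,g} / ∅
  L1: {m,z} / ∅
  L2: {m,q} / {m}
  L3: {q,z} / {z}
  L4: {g,m} / {g,m}
  L5: {m} / {b,m}
  L6: {z} / {z}
  L7: {v,z} / ∅
  L8: {z} / {m}

Live sets:
  L0: in=∅ out={b,g}
  L1: in={b,g} out={b,g,m,z}
  L2: in={b,g,m,z} out={b,g,m,z}
  L3: in={b,g,m,z} out={b,g,m,z}
  L4: in={b,g,m,z} out={b,g,m,z}
  L5: in={b,g,m,z} out={b,g,m,z}
  L6: in={b,g,m,z} out={b,g,m}
  L7: in={b,g,m} out={b,g,m}
  L8: in={m} out=∅

Conflict graph:
  b — {g,m,q,v,z}
  g — {b,m,q,v,z}
  m — {b,g,q,v,z}
  q — {b,g,m,z}
  v — {b,g,m,z}
  z — {b,g,m,q,v}

Chromatic number:
  lower bound: {b,g,m,q,z} mutually conflict ⇒ χ ≥ 5
  assign b→R0 g→R1 m→R2 q→R4 v→R4 z→R3 — no edge inside a register ⇒ χ ≤ 5
  χ = 5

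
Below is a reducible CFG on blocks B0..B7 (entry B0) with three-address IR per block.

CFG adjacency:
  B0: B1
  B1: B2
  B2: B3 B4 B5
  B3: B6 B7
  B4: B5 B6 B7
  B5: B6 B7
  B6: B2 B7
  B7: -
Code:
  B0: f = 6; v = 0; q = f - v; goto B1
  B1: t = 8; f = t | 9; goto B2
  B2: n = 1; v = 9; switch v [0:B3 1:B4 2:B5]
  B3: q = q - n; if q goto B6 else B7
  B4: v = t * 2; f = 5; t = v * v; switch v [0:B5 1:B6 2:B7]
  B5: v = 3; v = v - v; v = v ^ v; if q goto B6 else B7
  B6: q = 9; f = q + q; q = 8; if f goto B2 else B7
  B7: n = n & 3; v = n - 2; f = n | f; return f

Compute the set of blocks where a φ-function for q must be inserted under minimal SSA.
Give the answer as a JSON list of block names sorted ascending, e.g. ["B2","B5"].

Answer: ["B2", "B6", "B7"]

Analysis:
idom tree: B1←B0 B2←B1 B3←B2 B4←B2 B5←B2 B6←B2 B7←B2
Dom∩ at merges:
  B2: preds {B1,B6}: {B0,B1} ∩ {B0,B1,B2,B6} = {B0,B1}; idom=B1
  B5: preds {B2,B4}: {B0,B1,B2} ∩ {B0,B1,B2,B4} = {B0,B1,B2}; idom=B2
  B6: preds {B3,B4,B5}: {B0,B1,B2,B3} ∩ {B0,B1,B2,B4} ∩ {B0,B1,B2,B5} = {B0,B1,B2}; idom=B2
  B7: preds {B3,B4,B5,B6}: {B0,B1,B2,B3} ∩ {B0,B1,B2,B4} ∩ {B0,B1,B2,B5} ∩ {B0,B1,B2,B6} = {B0,B1,B2}; idom=B2

DF derivation:
  join B2 pred B1: · stop@B1
  join B2 pred B6: B6→B2 stop@B1
  join B5 pred B2: · stop@B2
  join B5 pred B4: B4 stop@B2
  join B6 pred B3: B3 stop@B2
  join B6 pred B4: B4 stop@B2
  join B6 pred B5: B5 stop@B2
  join B7 pred B3: B3 stop@B2
  join B7 pred B4: B4 stop@B2
  join B7 pred B5: B5 stop@B2
  join B7 pred B6: B6 stop@B2
  DF(B0)=∅
  DF(B1)=∅
  DF(B2)={B2}
  DF(B3)={B6,B7}
  DF(B4)={B5,B6,B7}
  DF(B5)={B6,B7}
  DF(B6)={B2,B7}
  DF(B7)=∅

φ for q: defs {B0,B3,B6}
  DF⁺ = {B2,B6,B7}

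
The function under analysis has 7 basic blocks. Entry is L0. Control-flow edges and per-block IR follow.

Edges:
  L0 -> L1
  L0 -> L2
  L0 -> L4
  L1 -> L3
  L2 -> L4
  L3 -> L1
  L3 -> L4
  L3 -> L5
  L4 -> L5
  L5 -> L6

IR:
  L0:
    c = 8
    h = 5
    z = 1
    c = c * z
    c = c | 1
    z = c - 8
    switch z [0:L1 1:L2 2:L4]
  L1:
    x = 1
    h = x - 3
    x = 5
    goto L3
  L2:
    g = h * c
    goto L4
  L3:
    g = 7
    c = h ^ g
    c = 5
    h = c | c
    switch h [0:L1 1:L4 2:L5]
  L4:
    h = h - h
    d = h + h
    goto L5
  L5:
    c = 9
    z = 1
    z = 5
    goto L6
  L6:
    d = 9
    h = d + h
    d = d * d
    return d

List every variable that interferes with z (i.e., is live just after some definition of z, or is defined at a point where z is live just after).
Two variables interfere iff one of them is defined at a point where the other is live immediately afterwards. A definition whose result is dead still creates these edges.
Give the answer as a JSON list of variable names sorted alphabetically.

Answer: ["c", "h"]

Derivation:
Block summaries:
  L0: def={c,h,z} ue=∅
  L1: def={h,x} ue=∅
  L2: def={g} ue={c,h}
  L3: def={c,g,h} ue={h}
  L4: def={d,h} ue={h}
  L5: def={c,z} ue=∅
  L6: def={d,h} ue={h}

Backward fixpoint:
  L0 li=∅ lo={c,h}
  L1 li=∅ lo={h}
  L2 li={c,h} lo={h}
  L3 li={h} lo={h}
  L4 li={h} lo={h}
  L5 li={h} lo={h}
  L6 li={h} lo=∅

Conflict graph:
  c↔{h,z}
  d↔{h}
  g↔{h}
  h↔{c,d,g,x,z}
  x↔{h}
  z↔{c,h}

N(z) = ["c", "h"]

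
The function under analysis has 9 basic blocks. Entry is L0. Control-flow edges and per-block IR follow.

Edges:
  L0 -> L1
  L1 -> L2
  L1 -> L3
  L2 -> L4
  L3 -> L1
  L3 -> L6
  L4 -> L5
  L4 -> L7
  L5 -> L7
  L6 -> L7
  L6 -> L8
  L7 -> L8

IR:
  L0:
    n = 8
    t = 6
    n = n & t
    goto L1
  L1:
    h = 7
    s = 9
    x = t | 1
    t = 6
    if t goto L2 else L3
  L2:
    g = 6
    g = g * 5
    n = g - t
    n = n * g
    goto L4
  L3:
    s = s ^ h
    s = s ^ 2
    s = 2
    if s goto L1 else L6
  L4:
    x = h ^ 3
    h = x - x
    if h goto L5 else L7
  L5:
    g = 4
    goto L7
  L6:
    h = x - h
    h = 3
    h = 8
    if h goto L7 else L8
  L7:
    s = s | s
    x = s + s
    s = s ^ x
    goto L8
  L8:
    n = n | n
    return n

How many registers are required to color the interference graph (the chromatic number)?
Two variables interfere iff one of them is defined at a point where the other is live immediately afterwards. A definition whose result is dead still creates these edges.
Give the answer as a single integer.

Block summaries:
  L0 def {n,t} use ∅
  L1 def {h,s,t,x} use {t}
  L2 def {g,n} use {t}
  L3 def {s} use {h,s}
  L4 def {h,x} use {h}
  L5 def {g} use ∅
  L6 def {h} use {h,x}
  L7 def {s,x} use {s}
  L8 def {n} use {n}

Backward fixpoint:
  live L0: ∅→{n,t}
  live L1: {n,t}→{h,n,s,t,x}
  live L2: {h,s,t}→{h,n,s}
  live L3: {h,n,s,t,x}→{h,n,s,t,x}
  live L4: {h,n,s}→{n,s}
  live L5: {n,s}→{n,s}
  live L6: {h,n,s,x}→{n,s}
  live L7: {n,s}→{n}
  live L8: {n}→∅

Interfere edges:
  g — {h,n,s,t}
  h — {g,n,s,t,x}
  n — {g,h,s,t,x}
  s — {g,h,n,t,x}
  t — {g,h,n,s,x}
  x — {h,n,s,t}

Chromatic number:
  lower bound: {g,h,n,s,t} mutually conflict ⇒ χ ≥ 5
  5-colouring: R0={h}  R1={n}  R2={s}  R3={t}  R4={g,x}
  χ = 5

Answer: 5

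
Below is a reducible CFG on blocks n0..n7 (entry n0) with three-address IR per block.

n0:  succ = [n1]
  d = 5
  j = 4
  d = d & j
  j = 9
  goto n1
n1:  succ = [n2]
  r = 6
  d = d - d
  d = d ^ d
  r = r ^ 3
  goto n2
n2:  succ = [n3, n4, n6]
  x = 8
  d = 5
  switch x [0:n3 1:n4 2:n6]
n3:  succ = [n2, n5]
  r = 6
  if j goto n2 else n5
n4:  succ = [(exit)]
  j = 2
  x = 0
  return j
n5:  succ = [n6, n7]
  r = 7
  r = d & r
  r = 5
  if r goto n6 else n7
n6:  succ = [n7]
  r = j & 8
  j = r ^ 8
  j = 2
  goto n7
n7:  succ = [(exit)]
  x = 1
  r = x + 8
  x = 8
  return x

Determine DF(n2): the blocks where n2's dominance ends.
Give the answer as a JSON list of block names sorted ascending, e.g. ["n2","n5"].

Answer: ["n2"]

Derivation:
idom tree: n1←n0 n2←n1 n3←n2 n4←n2 n5←n3 n6←n2 n7←n2
Join-block Dom:
  n2: preds {n1,n3}: {n0,n1} ∩ {n0,n1,n2,n3} = {n0,n1}; idom=n1
  n6: preds {n2,n5}: {n0,n1,n2} ∩ {n0,n1,n2,n3,n5} = {n0,n1,n2}; idom=n2
  n7: preds {n5,n6}: {n0,n1,n2,n3,n5} ∩ {n0,n1,n2,n6} = {n0,n1,n2}; idom=n2

Frontier:
  join n2 pred n1: · stop@n1
  join n2 pred n3: n3→n2 stop@n1
  join n6 pred n2: · stop@n2
  join n6 pred n5: n5→n3 stop@n2
  join n7 pred n5: n5→n3 stop@n2
  join n7 pred n6: n6 stop@n2
  n0 → ∅
  n1 → ∅
  n2 → {n2}
  n3 → {n2,n6,n7}
  n4 → ∅
  n5 → {n6,n7}
  n6 → {n7}
  n7 → ∅

DF(n2) = ["n2"]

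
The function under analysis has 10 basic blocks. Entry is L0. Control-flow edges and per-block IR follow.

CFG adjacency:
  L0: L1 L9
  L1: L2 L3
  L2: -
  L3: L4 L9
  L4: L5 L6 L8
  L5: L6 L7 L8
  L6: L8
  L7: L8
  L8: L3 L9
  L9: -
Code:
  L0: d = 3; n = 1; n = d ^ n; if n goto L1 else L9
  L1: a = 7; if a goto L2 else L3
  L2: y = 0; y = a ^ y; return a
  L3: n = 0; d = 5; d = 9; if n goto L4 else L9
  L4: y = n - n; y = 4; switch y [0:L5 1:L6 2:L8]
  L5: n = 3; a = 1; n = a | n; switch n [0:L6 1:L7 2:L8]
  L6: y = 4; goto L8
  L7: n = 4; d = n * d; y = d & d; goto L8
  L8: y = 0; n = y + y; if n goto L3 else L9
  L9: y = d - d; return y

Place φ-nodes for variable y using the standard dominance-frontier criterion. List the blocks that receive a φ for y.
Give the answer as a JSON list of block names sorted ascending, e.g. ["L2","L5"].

idom tree: L1←L0 L2←L1 L3←L1 L4←L3 L5←L4 L6←L4 L7←L5 L8←L4 L9←L0
Dom at joins:
  L3: preds {L1,L8}: {L0,L1} ∩ {L0,L1,L3,L4,L8} = {L0,L1}; idom=L1
  L6: preds {L4,L5}: {L0,L1,L3,L4} ∩ {L0,L1,L3,L4,L5} = {L0,L1,L3,L4}; idom=L4
  L8: preds {L4,L5,L6,L7}: {L0,L1,L3,L4} ∩ {L0,L1,L3,L4,L5} ∩ {L0,L1,L3,L4,L6} ∩ {L0,L1,L3,L4,L5,L7} = {L0,L1,L3,L4}; idom=L4
  L9: preds {L0,L3,L8}: {L0} ∩ {L0,L1,L3} ∩ {L0,L1,L3,L4,L8} = {L0}; idom=L0

Frontier:
  join L3 pred L1: · stop@L1
  join L3 pred L8: L8→L4→L3 stop@L1
  join L6 pred L4: · stop@L4
  join L6 pred L5: L5 stop@L4
  join L8 pred L4: · stop@L4
  join L8 pred L5: L5 stop@L4
  join L8 pred L6: L6 stop@L4
  join L8 pred L7: L7→L5 stop@L4
  join L9 pred L0: · stop@L0
  join L9 pred L3: L3→L1 stop@L0
  join L9 pred L8: L8→L4→L3→L1 stop@L0
  DF(L0)=∅
  DF(L1)={L9}
  DF(L2)=∅
  DF(L3)={L3,L9}
  DF(L4)={L3,L9}
  DF(L5)={L6,L8}
  DF(L6)={L8}
  DF(L7)={L8}
  DF(L8)={L3,L9}
  DF(L9)=∅

φ for y: defs {L2,L4,L6,L7,L8,L9}
  DF⁺ = {L3,L8,L9}

Answer: ["L3", "L8", "L9"]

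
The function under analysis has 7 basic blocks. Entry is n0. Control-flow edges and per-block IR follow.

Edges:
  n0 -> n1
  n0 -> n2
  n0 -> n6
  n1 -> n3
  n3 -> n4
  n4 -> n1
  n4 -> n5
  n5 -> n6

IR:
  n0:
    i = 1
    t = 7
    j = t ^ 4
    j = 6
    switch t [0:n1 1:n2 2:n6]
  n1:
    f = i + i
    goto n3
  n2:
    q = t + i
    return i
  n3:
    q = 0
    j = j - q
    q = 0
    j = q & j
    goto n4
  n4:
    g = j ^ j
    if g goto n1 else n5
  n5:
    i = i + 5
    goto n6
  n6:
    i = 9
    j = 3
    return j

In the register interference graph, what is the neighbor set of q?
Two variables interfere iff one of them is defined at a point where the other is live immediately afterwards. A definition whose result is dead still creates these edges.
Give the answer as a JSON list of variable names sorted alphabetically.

Per-block:
  n0: {i,j,t} / ∅
  n1: {f} / {i}
  n2: {q} / {i,t}
  n3: {j,q} / {j}
  n4: {g} / {j}
  n5: {i} / {i}
  n6: {i,j} / ∅

Liveness:
  live n0: ∅→{i,j,t}
  live n1: {i,j}→{i,j}
  live n2: {i,t}→∅
  live n3: {i,j}→{i,j}
  live n4: {i,j}→{i,j}
  live n5: {i}→∅
  live n6: ∅→∅

Conflict graph:
  f — {i,j}
  g — {i,j}
  i — {f,g,j,q,t}
  j — {f,g,i,q,t}
  q — {i,j}
  t — {i,j}

N(q) = ["i", "j"]

Answer: ["i", "j"]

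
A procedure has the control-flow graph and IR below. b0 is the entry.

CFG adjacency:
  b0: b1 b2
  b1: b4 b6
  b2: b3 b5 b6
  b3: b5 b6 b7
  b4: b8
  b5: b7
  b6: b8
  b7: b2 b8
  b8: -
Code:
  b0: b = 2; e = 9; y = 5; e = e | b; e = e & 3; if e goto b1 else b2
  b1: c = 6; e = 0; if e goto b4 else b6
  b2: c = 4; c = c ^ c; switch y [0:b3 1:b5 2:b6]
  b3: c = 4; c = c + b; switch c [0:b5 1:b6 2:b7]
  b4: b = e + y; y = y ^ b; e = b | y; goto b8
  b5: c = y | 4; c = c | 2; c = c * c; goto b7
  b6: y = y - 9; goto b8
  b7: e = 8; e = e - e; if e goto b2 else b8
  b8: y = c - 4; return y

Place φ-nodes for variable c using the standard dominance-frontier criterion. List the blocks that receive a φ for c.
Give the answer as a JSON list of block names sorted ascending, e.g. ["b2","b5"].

idom tree: b1←b0 b2←b0 b3←b2 b4←b1 b5←b2 b6←b0 b7←b2 b8←b0
Join-block Dom:
  b2: preds {b0,b7}: {b0} ∩ {b0,b2,b7} = {b0}; idom=b0
  b5: preds {b2,b3}: {b0,b2} ∩ {b0,b2,b3} = {b0,b2}; idom=b2
  b6: preds {b1,b2,b3}: {b0,b1} ∩ {b0,b2} ∩ {b0,b2,b3} = {b0}; idom=b0
  b7: preds {b3,b5}: {b0,b2,b3} ∩ {b0,b2,b5} = {b0,b2}; idom=b2
  b8: preds {b4,b6,b7}: {b0,b1,b4} ∩ {b0,b6} ∩ {b0,b2,b7} = {b0}; idom=b0

Frontier:
  join b2 pred b0: · stop@b0
  join b2 pred b7: b7→b2 stop@b0
  join b5 pred b2: · stop@b2
  join b5 pred b3: b3 stop@b2
  join b6 pred b1: b1 stop@b0
  join b6 pred b2: b2 stop@b0
  join b6 pred b3: b3→b2 stop@b0
  join b7 pred b3: b3 stop@b2
  join b7 pred b5: b5 stop@b2
  join b8 pred b4: b4→b1 stop@b0
  join b8 pred b6: b6 stop@b0
  join b8 pred b7: b7→b2 stop@b0
  b0: DF=∅
  b1: DF={b6,b8}
  b2: DF={b2,b6,b8}
  b3: DF={b5,b6,b7}
  b4: DF={b8}
  b5: DF={b7}
  b6: DF={b8}
  b7: DF={b2,b8}
  b8: DF=∅

φ for c: defs {b1,b2,b3,b5}
  DF⁺ = {b2,b5,b6,b7,b8}

Answer: ["b2", "b5", "b6", "b7", "b8"]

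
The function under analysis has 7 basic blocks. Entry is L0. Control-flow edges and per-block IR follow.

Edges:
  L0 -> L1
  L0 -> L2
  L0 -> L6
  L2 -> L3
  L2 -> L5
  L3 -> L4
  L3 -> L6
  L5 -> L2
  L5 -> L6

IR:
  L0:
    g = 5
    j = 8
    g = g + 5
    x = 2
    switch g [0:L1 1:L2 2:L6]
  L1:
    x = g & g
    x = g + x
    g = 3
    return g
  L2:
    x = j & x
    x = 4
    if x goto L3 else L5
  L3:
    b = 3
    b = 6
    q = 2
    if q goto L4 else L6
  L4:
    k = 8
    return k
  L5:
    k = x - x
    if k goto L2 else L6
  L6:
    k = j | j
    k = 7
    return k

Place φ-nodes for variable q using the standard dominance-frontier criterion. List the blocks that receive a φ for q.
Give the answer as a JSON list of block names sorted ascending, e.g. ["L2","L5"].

idom tree: L1←L0 L2←L0 L3←L2 L4←L3 L5←L2 L6←L0
Dom∩ at merges:
  L2: preds {L0,L5}: {L0} ∩ {L0,L2,L5} = {L0}; idom=L0
  L6: preds {L0,L3,L5}: {L0} ∩ {L0,L2,L3} ∩ {L0,L2,L5} = {L0}; idom=L0

DF derivation:
  L2←L0: walk · to L0
  L2←L5: walk L5→L2 to L0
  L6←L0: walk · to L0
  L6←L3: walk L3→L2 to L0
  L6←L5: walk L5→L2 to L0
  DF(L0)=∅
  DF(L1)=∅
  DF(L2)={L2,L6}
  DF(L3)={L6}
  DF(L4)=∅
  DF(L5)={L2,L6}
  DF(L6)=∅

φ for q: defs {L3}
  DF⁺ = {L6}

Answer: ["L6"]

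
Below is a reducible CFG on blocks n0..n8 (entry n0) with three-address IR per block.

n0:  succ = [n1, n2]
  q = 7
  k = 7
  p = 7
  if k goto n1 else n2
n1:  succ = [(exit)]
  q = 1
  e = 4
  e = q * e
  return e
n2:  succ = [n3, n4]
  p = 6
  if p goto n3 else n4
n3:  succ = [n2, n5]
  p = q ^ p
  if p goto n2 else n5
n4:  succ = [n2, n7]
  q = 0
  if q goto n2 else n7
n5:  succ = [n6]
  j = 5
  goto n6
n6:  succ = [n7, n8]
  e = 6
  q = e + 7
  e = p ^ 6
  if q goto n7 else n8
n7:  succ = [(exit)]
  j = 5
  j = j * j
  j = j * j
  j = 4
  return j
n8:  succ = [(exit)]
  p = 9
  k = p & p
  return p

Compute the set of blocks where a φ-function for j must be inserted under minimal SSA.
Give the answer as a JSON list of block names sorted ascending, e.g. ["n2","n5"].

idom tree: n1←n0 n2←n0 n3←n2 n4←n2 n5←n3 n6←n5 n7←n2 n8←n6
Join-block Dom:
  n2: preds {n0,n3,n4}: {n0} ∩ {n0,n2,n3} ∩ {n0,n2,n4} = {n0}; idom=n0
  n7: preds {n4,n6}: {n0,n2,n4} ∩ {n0,n2,n3,n5,n6} = {n0,n2}; idom=n2

Frontier:
  n2←n0: walk · to n0
  n2←n3: walk n3→n2 to n0
  n2←n4: walk n4→n2 to n0
  n7←n4: walk n4 to n2
  n7←n6: walk n6→n5→n3 to n2
  n0: DF=∅
  n1: DF=∅
  n2: DF={n2}
  n3: DF={n2,n7}
  n4: DF={n2,n7}
  n5: DF={n7}
  n6: DF={n7}
  n7: DF=∅
  n8: DF=∅

φ for j: defs {n5,n7}
  DF⁺ = {n7}

Answer: ["n7"]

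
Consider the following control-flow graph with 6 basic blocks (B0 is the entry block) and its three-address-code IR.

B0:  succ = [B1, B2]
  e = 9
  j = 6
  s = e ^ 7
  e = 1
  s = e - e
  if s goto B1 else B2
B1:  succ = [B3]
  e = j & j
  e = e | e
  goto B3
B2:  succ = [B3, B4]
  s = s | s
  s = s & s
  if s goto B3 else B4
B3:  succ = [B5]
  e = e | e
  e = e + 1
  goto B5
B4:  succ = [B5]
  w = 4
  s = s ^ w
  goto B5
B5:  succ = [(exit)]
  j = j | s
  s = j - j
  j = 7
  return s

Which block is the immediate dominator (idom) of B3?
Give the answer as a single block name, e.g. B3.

idom tree: B1←B0 B2←B0 B3←B0 B4←B2 B5←B0
Dom∩ at merges:
  B3: preds {B1,B2}: {B0,B1} ∩ {B0,B2} = {B0}; idom=B0
  B5: preds {B3,B4}: {B0,B3} ∩ {B0,B2,B4} = {B0}; idom=B0

idom(B3) = B0

Answer: B0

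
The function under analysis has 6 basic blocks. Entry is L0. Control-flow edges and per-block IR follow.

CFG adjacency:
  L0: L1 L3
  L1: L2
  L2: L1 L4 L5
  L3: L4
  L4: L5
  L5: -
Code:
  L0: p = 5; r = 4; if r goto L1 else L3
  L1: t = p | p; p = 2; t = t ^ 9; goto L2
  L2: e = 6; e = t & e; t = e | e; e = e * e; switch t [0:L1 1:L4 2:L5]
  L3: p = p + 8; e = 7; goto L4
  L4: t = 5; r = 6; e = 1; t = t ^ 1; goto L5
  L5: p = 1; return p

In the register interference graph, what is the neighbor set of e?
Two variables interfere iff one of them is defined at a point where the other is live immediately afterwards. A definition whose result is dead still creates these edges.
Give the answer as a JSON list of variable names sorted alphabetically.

def/use:
  L0: def={p,r} ue=∅
  L1: def={p,t} ue={p}
  L2: def={e,t} ue={t}
  L3: def={e,p} ue={p}
  L4: def={e,r,t} ue=∅
  L5: def={p} ue=∅

Liveness:
  L0 li=∅ lo={p}
  L1 li={p} lo={p,t}
  L2 li={p,t} lo={p}
  L3 li={p} lo=∅
  L4 li=∅ lo=∅
  L5 li=∅ lo=∅

Interference:
  e — {p,t}
  p — {e,r,t}
  r — {p,t}
  t — {e,p,r}

N(e) = ["p", "t"]

Answer: ["p", "t"]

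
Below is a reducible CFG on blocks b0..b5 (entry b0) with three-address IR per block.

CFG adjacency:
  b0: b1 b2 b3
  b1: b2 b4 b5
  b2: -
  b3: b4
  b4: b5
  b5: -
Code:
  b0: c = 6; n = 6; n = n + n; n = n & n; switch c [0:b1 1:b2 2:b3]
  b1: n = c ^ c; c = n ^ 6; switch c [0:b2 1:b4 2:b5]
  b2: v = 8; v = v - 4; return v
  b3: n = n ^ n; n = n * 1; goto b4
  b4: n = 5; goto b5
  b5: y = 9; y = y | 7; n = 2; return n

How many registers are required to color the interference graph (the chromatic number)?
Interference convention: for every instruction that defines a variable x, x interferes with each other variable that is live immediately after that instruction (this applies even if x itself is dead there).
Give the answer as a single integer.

Answer: 2

Working:
Block summaries:
  b0: {c,n} / ∅
  b1: {c,n} / {c}
  b2: {v} / ∅
  b3: {n} / {n}
  b4: {n} / ∅
  b5: {n,y} / ∅

Backward fixpoint:
  live b0: ∅→{c,n}
  live b1: {c}→∅
  live b2: ∅→∅
  live b3: {n}→∅
  live b4: ∅→∅
  live b5: ∅→∅

Conflict graph:
  c — {n}
  n — {c}
  v — ∅
  y — ∅

Chromatic number:
  lower bound: {c,n} mutually conflict ⇒ χ ≥ 2
  assign c→c0 n→c1 v→c0 y→c0 — no edge inside a register ⇒ χ ≤ 2
  χ = 2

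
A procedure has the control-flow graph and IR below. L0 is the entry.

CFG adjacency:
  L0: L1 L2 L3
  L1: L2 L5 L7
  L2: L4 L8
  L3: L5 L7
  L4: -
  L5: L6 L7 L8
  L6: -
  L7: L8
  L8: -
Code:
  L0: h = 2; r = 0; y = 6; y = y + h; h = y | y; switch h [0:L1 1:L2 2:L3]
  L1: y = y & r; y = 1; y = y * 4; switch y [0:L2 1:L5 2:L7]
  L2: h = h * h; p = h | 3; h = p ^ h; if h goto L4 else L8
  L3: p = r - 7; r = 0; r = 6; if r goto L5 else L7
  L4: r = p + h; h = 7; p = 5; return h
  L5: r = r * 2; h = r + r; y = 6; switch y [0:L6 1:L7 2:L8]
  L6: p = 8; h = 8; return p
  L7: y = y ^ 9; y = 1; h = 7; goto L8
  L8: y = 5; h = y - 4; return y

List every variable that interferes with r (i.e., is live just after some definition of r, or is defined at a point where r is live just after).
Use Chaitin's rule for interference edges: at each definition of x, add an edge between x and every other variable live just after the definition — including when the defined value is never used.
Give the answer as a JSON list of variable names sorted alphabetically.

Answer: ["h", "y"]

Derivation:
Per-block:
  L0: {h,r,y} / ∅
  L1: {y} / {r,y}
  L2: {h,p} / {h}
  L3: {p,r} / {r}
  L4: {h,p,r} / {h,p}
  L5: {h,r,y} / {r}
  L6: {h,p} / ∅
  L7: {h,y} / {y}
  L8: {h,y} / ∅

Backward fixpoint:
  L0: in=∅ out={h,r,y}
  L1: in={h,r,y} out={h,r,y}
  L2: in={h} out={h,p}
  L3: in={r,y} out={r,y}
  L4: in={h,p} out=∅
  L5: in={r} out={y}
  L6: in=∅ out=∅
  L7: in={y} out=∅
  L8: in=∅ out=∅

Interference:
  h↔{p,r,y}
  p↔{h,y}
  r↔{h,y}
  y↔{h,p,r}

N(r) = ["h", "y"]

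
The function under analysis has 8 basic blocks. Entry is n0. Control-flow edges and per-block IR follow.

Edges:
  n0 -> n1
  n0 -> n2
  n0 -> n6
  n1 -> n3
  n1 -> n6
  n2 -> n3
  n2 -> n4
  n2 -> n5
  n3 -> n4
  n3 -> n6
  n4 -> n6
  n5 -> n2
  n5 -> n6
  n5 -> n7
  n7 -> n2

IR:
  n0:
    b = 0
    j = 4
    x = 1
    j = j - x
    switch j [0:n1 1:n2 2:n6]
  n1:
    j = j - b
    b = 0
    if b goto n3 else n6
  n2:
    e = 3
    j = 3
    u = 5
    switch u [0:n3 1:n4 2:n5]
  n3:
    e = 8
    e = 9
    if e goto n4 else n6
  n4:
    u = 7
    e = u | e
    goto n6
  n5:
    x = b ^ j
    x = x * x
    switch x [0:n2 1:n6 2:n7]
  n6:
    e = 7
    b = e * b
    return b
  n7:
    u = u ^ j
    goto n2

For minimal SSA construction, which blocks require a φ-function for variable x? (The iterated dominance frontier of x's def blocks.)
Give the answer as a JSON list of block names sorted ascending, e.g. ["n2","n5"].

idom tree: n1←n0 n2←n0 n3←n0 n4←n0 n5←n2 n6←n0 n7←n5
Dom∩ at merges:
  n2: preds {n0,n5,n7}: {n0} ∩ {n0,n2,n5} ∩ {n0,n2,n5,n7} = {n0}; idom=n0
  n3: preds {n1,n2}: {n0,n1} ∩ {n0,n2} = {n0}; idom=n0
  n4: preds {n2,n3}: {n0,n2} ∩ {n0,n3} = {n0}; idom=n0
  n6: preds {n0,n1,n3,n4,n5}: {n0} ∩ {n0,n1} ∩ {n0,n3} ∩ {n0,n4} ∩ {n0,n2,n5} = {n0}; idom=n0

DF derivation:
  n2←n0: walk · to n0
  n2←n5: walk n5→n2 to n0
  n2←n7: walk n7→n5→n2 to n0
  n3←n1: walk n1 to n0
  n3←n2: walk n2 to n0
  n4←n2: walk n2 to n0
  n4←n3: walk n3 to n0
  n6←n0: walk · to n0
  n6←n1: walk n1 to n0
  n6←n3: walk n3 to n0
  n6←n4: walk n4 to n0
  n6←n5: walk n5→n2 to n0
  DF(n0)=∅
  DF(n1)={n3,n6}
  DF(n2)={n2,n3,n4,n6}
  DF(n3)={n4,n6}
  DF(n4)={n6}
  DF(n5)={n2,n6}
  DF(n6)=∅
  DF(n7)={n2}

φ for x: defs {n0,n5}
  DF⁺ = {n2,n3,n4,n6}

Answer: ["n2", "n3", "n4", "n6"]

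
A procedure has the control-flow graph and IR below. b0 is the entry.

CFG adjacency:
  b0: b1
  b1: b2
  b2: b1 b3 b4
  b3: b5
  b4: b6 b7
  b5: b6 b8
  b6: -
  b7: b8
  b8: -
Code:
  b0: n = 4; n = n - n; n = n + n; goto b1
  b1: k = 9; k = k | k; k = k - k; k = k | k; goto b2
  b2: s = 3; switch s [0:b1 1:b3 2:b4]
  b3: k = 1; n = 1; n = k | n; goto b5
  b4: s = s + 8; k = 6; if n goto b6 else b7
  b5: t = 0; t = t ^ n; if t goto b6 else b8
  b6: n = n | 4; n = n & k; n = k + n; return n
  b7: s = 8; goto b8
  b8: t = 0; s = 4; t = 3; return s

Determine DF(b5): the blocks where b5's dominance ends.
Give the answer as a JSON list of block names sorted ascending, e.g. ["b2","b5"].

idom tree: b1←b0 b2←b1 b3←b2 b4←b2 b5←b3 b6←b2 b7←b4 b8←b2
Dom∩ at merges:
  b1: preds {b0,b2}: {b0} ∩ {b0,b1,b2} = {b0}; idom=b0
  b6: preds {b4,b5}: {b0,b1,b2,b4} ∩ {b0,b1,b2,b3,b5} = {b0,b1,b2}; idom=b2
  b8: preds {b5,b7}: {b0,b1,b2,b3,b5} ∩ {b0,b1,b2,b4,b7} = {b0,b1,b2}; idom=b2

Frontier:
  b1←b0: walk · to b0
  b1←b2: walk b2→b1 to b0
  b6←b4: walk b4 to b2
  b6←b5: walk b5→b3 to b2
  b8←b5: walk b5→b3 to b2
  b8←b7: walk b7→b4 to b2
  b0 → ∅
  b1 → {b1}
  b2 → {b1}
  b3 → {b6,b8}
  b4 → {b6,b8}
  b5 → {b6,b8}
  b6 → ∅
  b7 → {b8}
  b8 → ∅

DF(b5) = ["b6", "b8"]

Answer: ["b6", "b8"]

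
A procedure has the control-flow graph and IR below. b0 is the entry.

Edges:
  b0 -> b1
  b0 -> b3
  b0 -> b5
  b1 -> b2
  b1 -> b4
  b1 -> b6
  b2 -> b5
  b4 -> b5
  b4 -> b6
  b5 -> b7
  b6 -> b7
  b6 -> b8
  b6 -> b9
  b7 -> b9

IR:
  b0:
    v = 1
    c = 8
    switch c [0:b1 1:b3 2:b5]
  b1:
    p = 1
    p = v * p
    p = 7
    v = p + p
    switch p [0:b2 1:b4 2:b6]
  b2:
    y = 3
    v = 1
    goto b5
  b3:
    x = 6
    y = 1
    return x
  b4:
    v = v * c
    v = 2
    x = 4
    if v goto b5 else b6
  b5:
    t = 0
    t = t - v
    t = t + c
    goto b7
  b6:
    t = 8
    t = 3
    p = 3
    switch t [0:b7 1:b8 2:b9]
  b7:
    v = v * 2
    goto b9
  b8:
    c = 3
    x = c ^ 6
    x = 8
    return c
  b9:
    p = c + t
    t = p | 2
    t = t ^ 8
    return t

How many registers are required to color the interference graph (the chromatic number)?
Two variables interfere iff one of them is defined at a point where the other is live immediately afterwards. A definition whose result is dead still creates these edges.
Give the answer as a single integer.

Answer: 4

Analysis:
Block summaries:
  b0 def {c,v} use ∅
  b1 def {p,v} use {v}
  b2 def {v,y} use ∅
  b3 def {x,y} use ∅
  b4 def {v,x} use {c,v}
  b5 def {t} use {c,v}
  b6 def {p,t} use ∅
  b7 def {v} use {v}
  b8 def {c,x} use ∅
  b9 def {p,t} use {c,t}

Live sets:
  b0: in=∅ out={c,v}
  b1: in={c,v} out={c,v}
  b2: in={c} out={c,v}
  b3: in=∅ out=∅
  b4: in={c,v} out={c,v}
  b5: in={c,v} out={c,t,v}
  b6: in={c,v} out={c,t,v}
  b7: in={c,t,v} out={c,t}
  b8: in=∅ out=∅
  b9: in={c,t} out=∅

Interference:
  c — {p,t,v,x,y}
  p — {c,t,v}
  t — {c,p,v}
  v — {c,p,t,x}
  x — {c,v,y}
  y — {c,x}

Registers:
  lower bound: {c,p,t,v} mutually conflict ⇒ χ ≥ 4
  assign c→r0 p→r2 t→r3 v→r1 x→r2 y→r1 — no edge inside a register ⇒ χ ≤ 4
  χ = 4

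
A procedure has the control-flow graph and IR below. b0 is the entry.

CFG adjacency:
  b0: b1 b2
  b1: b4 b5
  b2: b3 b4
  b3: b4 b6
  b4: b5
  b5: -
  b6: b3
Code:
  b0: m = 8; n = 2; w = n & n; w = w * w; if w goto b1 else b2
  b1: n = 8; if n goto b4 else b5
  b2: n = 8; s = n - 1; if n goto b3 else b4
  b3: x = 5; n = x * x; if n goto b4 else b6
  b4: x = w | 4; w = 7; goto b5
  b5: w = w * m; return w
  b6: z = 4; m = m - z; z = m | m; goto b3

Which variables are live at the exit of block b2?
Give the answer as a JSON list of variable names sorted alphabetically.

Block summaries:
  b0: {m,n,w} / ∅
  b1: {n} / ∅
  b2: {n,s} / ∅
  b3: {n,x} / ∅
  b4: {w,x} / {w}
  b5: {w} / {m,w}
  b6: {m,z} / {m}

Backward fixpoint:
  live b0: ∅→{m,w}
  live b1: {m,w}→{m,w}
  live b2: {m,w}→{m,w}
  live b3: {m,w}→{m,w}
  live b4: {m,w}→{m,w}
  live b5: {m,w}→∅
  live b6: {m,w}→{m,w}

live-out(b2) = ["m", "w"]

Answer: ["m", "w"]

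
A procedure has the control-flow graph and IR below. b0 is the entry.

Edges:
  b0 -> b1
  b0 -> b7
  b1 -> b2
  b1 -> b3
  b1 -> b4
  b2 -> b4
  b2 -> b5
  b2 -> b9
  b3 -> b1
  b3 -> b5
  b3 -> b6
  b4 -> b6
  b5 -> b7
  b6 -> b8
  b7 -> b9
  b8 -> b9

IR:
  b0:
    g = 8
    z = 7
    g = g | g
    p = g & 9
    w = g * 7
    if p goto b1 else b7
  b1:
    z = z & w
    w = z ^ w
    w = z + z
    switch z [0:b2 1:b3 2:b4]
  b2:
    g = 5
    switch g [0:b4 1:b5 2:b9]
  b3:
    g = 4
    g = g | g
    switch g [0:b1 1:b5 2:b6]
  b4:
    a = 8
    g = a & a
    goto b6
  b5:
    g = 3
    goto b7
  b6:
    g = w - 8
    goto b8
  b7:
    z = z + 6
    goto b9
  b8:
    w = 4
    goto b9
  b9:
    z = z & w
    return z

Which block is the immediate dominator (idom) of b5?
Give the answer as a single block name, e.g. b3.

Answer: b1

Analysis:
idom tree: b1←b0 b2←b1 b3←b1 b4←b1 b5←b1 b6←b1 b7←b0 b8←b6 b9←b0
Join-block Dom:
  b1: preds {b0,b3}: {b0} ∩ {b0,b1,b3} = {b0}; idom=b0
  b4: preds {b1,b2}: {b0,b1} ∩ {b0,b1,b2} = {b0,b1}; idom=b1
  b5: preds {b2,b3}: {b0,b1,b2} ∩ {b0,b1,b3} = {b0,b1}; idom=b1
  b6: preds {b3,b4}: {b0,b1,b3} ∩ {b0,b1,b4} = {b0,b1}; idom=b1
  b7: preds {b0,b5}: {b0} ∩ {b0,b1,b5} = {b0}; idom=b0
  b9: preds {b2,b7,b8}: {b0,b1,b2} ∩ {b0,b7} ∩ {b0,b1,b6,b8} = {b0}; idom=b0

idom(b5) = b1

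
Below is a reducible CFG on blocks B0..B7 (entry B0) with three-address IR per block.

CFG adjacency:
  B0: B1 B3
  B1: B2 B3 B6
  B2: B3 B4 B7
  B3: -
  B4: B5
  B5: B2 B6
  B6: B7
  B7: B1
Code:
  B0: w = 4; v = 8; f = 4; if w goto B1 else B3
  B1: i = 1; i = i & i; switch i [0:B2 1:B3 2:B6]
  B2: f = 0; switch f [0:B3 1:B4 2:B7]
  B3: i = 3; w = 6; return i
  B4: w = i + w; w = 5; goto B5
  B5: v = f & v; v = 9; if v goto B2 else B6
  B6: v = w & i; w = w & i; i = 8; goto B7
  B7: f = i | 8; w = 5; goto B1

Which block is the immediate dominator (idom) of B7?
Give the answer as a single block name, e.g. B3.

Answer: B1

Analysis:
idom tree: B1←B0 B2←B1 B3←B0 B4←B2 B5←B4 B6←B1 B7←B1
Join-block Dom:
  B1: preds {B0,B7}: {B0} ∩ {B0,B1,B7} = {B0}; idom=B0
  B2: preds {B1,B5}: {B0,B1} ∩ {B0,B1,B2,B4,B5} = {B0,B1}; idom=B1
  B3: preds {B0,B1,B2}: {B0} ∩ {B0,B1} ∩ {B0,B1,B2} = {B0}; idom=B0
  B6: preds {B1,B5}: {B0,B1} ∩ {B0,B1,B2,B4,B5} = {B0,B1}; idom=B1
  B7: preds {B2,B6}: {B0,B1,B2} ∩ {B0,B1,B6} = {B0,B1}; idom=B1

idom(B7) = B1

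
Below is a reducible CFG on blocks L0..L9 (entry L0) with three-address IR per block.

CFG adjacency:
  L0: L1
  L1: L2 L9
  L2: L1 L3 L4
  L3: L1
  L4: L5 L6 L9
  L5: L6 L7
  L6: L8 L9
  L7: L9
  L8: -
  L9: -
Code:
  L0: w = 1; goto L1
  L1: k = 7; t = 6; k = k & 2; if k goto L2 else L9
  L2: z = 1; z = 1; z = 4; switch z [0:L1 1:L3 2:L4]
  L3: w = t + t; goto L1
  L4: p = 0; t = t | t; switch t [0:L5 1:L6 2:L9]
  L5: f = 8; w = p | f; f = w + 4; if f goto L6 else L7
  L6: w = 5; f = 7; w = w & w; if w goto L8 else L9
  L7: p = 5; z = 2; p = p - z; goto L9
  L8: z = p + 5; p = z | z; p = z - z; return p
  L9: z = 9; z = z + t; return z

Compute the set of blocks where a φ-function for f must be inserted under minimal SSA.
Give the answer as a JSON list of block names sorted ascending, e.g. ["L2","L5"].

Answer: ["L6", "L9"]

Working:
idom tree: L1←L0 L2←L1 L3←L2 L4←L2 L5←L4 L6←L4 L7←L5 L8←L6 L9←L1
Dom∩ at merges:
  L1: preds {L0,L2,L3}: {L0} ∩ {L0,L1,L2} ∩ {L0,L1,L2,L3} = {L0}; idom=L0
  L6: preds {L4,L5}: {L0,L1,L2,L4} ∩ {L0,L1,L2,L4,L5} = {L0,L1,L2,L4}; idom=L4
  L9: preds {L1,L4,L6,L7}: {L0,L1} ∩ {L0,L1,L2,L4} ∩ {L0,L1,L2,L4,L6} ∩ {L0,L1,L2,L4,L5,L7} = {L0,L1}; idom=L1

Frontier:
  L1←L0: walk · to L0
  L1←L2: walk L2→L1 to L0
  L1←L3: walk L3→L2→L1 to L0
  L6←L4: walk · to L4
  L6←L5: walk L5 to L4
  L9←L1: walk · to L1
  L9←L4: walk L4→L2 to L1
  L9←L6: walk L6→L4→L2 to L1
  L9←L7: walk L7→L5→L4→L2 to L1
  L0 → ∅
  L1 → {L1}
  L2 → {L1,L9}
  L3 → {L1}
  L4 → {L9}
  L5 → {L6,L9}
  L6 → {L9}
  L7 → {L9}
  L8 → ∅
  L9 → ∅

φ for f: defs {L5,L6}
  DF⁺ = {L6,L9}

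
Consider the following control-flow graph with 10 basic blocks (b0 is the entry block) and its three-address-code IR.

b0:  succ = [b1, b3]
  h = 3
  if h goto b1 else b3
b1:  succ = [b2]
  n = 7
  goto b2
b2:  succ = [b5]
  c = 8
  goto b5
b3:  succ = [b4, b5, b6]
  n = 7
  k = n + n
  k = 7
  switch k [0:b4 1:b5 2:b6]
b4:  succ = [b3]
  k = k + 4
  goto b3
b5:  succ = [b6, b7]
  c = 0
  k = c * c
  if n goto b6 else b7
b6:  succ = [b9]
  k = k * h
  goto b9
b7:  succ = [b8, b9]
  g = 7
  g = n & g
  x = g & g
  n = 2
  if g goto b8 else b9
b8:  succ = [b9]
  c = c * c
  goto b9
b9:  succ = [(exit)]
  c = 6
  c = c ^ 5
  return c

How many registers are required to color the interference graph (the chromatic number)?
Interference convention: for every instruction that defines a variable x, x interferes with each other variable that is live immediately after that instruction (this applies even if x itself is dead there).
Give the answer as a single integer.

Per-block:
  b0 def {h} use ∅
  b1 def {n} use ∅
  b2 def {c} use ∅
  b3 def {k,n} use ∅
  b4 def {k} use {k}
  b5 def {c,k} use {n}
  b6 def {k} use {h,k}
  b7 def {g,n,x} use {n}
  b8 def {c} use {c}
  b9 def {c} use ∅

Liveness:
  b0: in=∅ out={h}
  b1: in={h} out={h,n}
  b2: in={h,n} out={h,n}
  b3: in={h} out={h,k,n}
  b4: in={h,k} out={h}
  b5: in={h,n} out={c,h,k,n}
  b6: in={h,k} out=∅
  b7: in={c,n} out={c}
  b8: in={c} out=∅
  b9: in=∅ out=∅

Interference:
  c — {g,h,k,n,x}
  g — {c,n,x}
  h — {c,k,n}
  k — {c,h,n}
  n — {c,g,h,k}
  x — {c,g}

Chromatic number:
  lower bound: {c,h,k,n} mutually conflict ⇒ χ ≥ 4
  4-colouring: c0={c}  c1={n,x}  c2={g,h}  c3={k}
  χ = 4

Answer: 4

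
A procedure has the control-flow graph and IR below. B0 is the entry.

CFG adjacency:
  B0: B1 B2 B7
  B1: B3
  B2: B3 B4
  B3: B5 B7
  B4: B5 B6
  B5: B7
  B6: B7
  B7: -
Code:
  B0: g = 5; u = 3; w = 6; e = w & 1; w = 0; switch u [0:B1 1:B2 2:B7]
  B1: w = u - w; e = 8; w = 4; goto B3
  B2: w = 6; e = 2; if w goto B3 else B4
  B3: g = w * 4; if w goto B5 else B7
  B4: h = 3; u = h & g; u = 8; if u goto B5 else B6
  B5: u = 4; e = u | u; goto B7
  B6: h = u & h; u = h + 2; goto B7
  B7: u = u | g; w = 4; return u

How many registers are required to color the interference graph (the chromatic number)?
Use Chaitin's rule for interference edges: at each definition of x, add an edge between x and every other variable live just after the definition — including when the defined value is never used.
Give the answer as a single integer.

Answer: 4

Derivation:
Per-block:
  B0 def {e,g,u,w} use ∅
  B1 def {e,w} use {u,w}
  B2 def {e,w} use ∅
  B3 def {g} use {w}
  B4 def {h,u} use {g}
  B5 def {e,u} use ∅
  B6 def {h,u} use {h,u}
  B7 def {u,w} use {g,u}

Live sets:
  live B0: ∅→{g,u,w}
  live B1: {u,w}→{u,w}
  live B2: {g,u}→{g,u,w}
  live B3: {u,w}→{g,u}
  live B4: {g}→{g,h,u}
  live B5: {g}→{g,u}
  live B6: {g,h,u}→{g,u}
  live B7: {g,u}→∅

Conflict graph:
  e: {g,u,w}
  g: {e,h,u,w}
  h: {g,u}
  u: {e,g,h,w}
  w: {e,g,u}

Chromatic number:
  lower bound: {e,g,u,w} mutually conflict ⇒ χ ≥ 4
  4-colouring: R0={g}  R1={u}  R2={e,h}  R3={w}
  χ = 4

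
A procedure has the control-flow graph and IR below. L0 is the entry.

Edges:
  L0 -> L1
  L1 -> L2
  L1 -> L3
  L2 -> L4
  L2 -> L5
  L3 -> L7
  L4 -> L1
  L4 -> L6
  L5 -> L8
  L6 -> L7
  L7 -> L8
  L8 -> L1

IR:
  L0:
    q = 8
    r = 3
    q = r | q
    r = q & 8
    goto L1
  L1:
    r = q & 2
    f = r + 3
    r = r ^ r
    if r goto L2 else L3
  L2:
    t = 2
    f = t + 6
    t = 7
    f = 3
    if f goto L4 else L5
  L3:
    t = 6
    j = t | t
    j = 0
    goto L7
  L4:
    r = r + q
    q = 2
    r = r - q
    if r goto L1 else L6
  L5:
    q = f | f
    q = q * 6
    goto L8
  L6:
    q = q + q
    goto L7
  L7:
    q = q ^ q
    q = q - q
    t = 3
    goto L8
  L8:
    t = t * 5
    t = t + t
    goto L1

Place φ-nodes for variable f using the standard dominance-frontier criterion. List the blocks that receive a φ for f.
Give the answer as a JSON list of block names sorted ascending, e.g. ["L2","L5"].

idom tree: L1←L0 L2←L1 L3←L1 L4←L2 L5←L2 L6←L4 L7←L1 L8←L1
Dom∩ at merges:
  L1: preds {L0,L4,L8}: {L0} ∩ {L0,L1,L2,L4} ∩ {L0,L1,L8} = {L0}; idom=L0
  L7: preds {L3,L6}: {L0,L1,L3} ∩ {L0,L1,L2,L4,L6} = {L0,L1}; idom=L1
  L8: preds {L5,L7}: {L0,L1,L2,L5} ∩ {L0,L1,L7} = {L0,L1}; idom=L1

DF walk-up:
  join L1 pred L0: · stop@L0
  join L1 pred L4: L4→L2→L1 stop@L0
  join L1 pred L8: L8→L1 stop@L0
  join L7 pred L3: L3 stop@L1
  join L7 pred L6: L6→L4→L2 stop@L1
  join L8 pred L5: L5→L2 stop@L1
  join L8 pred L7: L7 stop@L1
  DF(L0)=∅
  DF(L1)={L1}
  DF(L2)={L1,L7,L8}
  DF(L3)={L7}
  DF(L4)={L1,L7}
  DF(L5)={L8}
  DF(L6)={L7}
  DF(L7)={L8}
  DF(L8)={L1}

φ for f: defs {L1,L2}
  DF⁺ = {L1,L7,L8}

Answer: ["L1", "L7", "L8"]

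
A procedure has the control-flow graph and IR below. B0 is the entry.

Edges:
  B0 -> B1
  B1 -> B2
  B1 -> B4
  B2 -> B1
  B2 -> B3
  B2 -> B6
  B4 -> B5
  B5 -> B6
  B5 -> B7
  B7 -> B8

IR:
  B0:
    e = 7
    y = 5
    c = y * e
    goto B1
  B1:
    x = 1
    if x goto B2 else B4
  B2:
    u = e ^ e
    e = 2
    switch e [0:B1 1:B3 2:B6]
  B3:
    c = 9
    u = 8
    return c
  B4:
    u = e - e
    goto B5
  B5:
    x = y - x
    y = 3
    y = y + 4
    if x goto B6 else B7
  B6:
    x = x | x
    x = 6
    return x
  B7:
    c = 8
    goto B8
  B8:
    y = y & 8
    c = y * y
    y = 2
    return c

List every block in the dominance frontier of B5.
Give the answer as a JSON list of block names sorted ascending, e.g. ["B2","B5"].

Answer: ["B6"]

Working:
idom tree: B1←B0 B2←B1 B3←B2 B4←B1 B5←B4 B6←B1 B7←B5 B8←B7
Dom∩ at merges:
  B1: preds {B0,B2}: {B0} ∩ {B0,B1,B2} = {B0}; idom=B0
  B6: preds {B2,B5}: {B0,B1,B2} ∩ {B0,B1,B4,B5} = {B0,B1}; idom=B1

Frontier:
  join B1 pred B0: · stop@B0
  join B1 pred B2: B2→B1 stop@B0
  join B6 pred B2: B2 stop@B1
  join B6 pred B5: B5→B4 stop@B1
  B0 → ∅
  B1 → {B1}
  B2 → {B1,B6}
  B3 → ∅
  B4 → {B6}
  B5 → {B6}
  B6 → ∅
  B7 → ∅
  B8 → ∅

DF(B5) = ["B6"]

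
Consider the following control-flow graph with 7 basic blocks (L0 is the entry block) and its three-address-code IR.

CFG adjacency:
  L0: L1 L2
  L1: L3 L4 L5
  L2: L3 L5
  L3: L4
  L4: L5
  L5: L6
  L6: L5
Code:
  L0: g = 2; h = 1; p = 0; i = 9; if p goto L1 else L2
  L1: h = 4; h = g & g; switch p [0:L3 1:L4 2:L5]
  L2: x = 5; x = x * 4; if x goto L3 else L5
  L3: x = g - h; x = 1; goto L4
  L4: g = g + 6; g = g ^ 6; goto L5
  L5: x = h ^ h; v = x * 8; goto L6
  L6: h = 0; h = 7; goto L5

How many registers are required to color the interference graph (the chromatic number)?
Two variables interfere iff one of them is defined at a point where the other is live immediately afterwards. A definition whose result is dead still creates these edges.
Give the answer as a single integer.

Answer: 4

Derivation:
Block summaries:
  L0 def {g,h,i,p} use ∅
  L1 def {h} use {g,p}
  L2 def {x} use ∅
  L3 def {x} use {g,h}
  L4 def {g} use {g}
  L5 def {v,x} use {h}
  L6 def {h} use ∅

Liveness:
  live L0: ∅→{g,h,p}
  live L1: {g,p}→{g,h}
  live L2: {g,h}→{g,h}
  live L3: {g,h}→{g,h}
  live L4: {g,h}→{h}
  live L5: {h}→∅
  live L6: ∅→{h}

Conflict graph:
  g — {h,i,p,x}
  h — {g,i,p,x}
  i — {g,h,p}
  p — {g,h,i}
  v — ∅
  x — {g,h}

Chromatic number:
  lower bound: {g,h,i,p} mutually conflict ⇒ χ ≥ 4
  assign g→c0 h→c1 i→c2 p→c3 v→c0 x→c2 — no edge inside a register ⇒ χ ≤ 4
  χ = 4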